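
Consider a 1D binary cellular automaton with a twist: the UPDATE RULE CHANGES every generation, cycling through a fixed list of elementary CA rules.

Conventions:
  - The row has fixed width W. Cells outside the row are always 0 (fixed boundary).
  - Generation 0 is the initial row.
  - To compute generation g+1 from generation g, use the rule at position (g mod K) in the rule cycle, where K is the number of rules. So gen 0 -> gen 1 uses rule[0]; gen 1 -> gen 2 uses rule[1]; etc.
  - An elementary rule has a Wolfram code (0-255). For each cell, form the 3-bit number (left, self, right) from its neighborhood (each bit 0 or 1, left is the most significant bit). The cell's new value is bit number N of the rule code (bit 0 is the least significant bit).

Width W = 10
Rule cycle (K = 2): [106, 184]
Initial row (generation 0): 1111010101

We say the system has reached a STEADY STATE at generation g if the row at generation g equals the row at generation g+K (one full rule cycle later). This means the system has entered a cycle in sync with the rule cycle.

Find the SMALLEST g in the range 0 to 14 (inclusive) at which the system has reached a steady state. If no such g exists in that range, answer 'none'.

Gen 0: 1111010101
Gen 1 (rule 106): 1001101010
Gen 2 (rule 184): 0101010101
Gen 3 (rule 106): 1010101010
Gen 4 (rule 184): 0101010101
Gen 5 (rule 106): 1010101010
Gen 6 (rule 184): 0101010101
Gen 7 (rule 106): 1010101010
Gen 8 (rule 184): 0101010101
Gen 9 (rule 106): 1010101010
Gen 10 (rule 184): 0101010101
Gen 11 (rule 106): 1010101010
Gen 12 (rule 184): 0101010101
Gen 13 (rule 106): 1010101010
Gen 14 (rule 184): 0101010101
Gen 15 (rule 106): 1010101010
Gen 16 (rule 184): 0101010101

Answer: 2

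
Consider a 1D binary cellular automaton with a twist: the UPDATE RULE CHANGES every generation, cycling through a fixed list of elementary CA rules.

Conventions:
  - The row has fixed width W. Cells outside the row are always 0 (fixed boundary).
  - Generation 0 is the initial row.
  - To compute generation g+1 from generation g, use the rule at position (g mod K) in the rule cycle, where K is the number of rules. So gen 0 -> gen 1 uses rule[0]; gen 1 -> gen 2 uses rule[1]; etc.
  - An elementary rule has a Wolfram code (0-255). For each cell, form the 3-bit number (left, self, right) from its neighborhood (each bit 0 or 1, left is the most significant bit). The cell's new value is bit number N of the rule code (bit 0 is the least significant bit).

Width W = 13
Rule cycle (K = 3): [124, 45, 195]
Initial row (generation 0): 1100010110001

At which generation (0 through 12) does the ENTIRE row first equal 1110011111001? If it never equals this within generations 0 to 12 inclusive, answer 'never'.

Gen 0: 1100010110001
Gen 1 (rule 124): 1110011111001
Gen 2 (rule 45): 1000010000001
Gen 3 (rule 195): 0011100111110
Gen 4 (rule 124): 0010110100011
Gen 5 (rule 45): 1011101101010
Gen 6 (rule 195): 0001100100000
Gen 7 (rule 124): 0001110110000
Gen 8 (rule 45): 1101001100111
Gen 9 (rule 195): 0100010101011
Gen 10 (rule 124): 0110011111111
Gen 11 (rule 45): 0100010000000
Gen 12 (rule 195): 1001100111111

Answer: 1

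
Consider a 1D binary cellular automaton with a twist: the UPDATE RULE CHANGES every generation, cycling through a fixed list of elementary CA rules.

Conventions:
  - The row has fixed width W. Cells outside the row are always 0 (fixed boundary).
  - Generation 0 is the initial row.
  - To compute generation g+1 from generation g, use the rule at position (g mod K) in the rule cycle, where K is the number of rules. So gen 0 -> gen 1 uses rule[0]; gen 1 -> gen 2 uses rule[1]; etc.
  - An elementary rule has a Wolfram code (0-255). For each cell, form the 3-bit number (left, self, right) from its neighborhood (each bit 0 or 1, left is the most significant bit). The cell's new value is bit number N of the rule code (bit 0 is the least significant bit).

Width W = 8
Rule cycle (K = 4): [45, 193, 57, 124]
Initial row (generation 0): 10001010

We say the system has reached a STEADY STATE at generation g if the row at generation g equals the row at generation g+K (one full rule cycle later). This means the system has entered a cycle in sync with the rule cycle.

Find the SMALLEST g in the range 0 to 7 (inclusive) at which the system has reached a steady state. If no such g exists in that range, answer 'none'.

Answer: 5

Derivation:
Gen 0: 10001010
Gen 1 (rule 45): 10101110
Gen 2 (rule 193): 00000110
Gen 3 (rule 57): 11110101
Gen 4 (rule 124): 10011111
Gen 5 (rule 45): 10010000
Gen 6 (rule 193): 00000111
Gen 7 (rule 57): 11110100
Gen 8 (rule 124): 10011110
Gen 9 (rule 45): 10010000
Gen 10 (rule 193): 00000111
Gen 11 (rule 57): 11110100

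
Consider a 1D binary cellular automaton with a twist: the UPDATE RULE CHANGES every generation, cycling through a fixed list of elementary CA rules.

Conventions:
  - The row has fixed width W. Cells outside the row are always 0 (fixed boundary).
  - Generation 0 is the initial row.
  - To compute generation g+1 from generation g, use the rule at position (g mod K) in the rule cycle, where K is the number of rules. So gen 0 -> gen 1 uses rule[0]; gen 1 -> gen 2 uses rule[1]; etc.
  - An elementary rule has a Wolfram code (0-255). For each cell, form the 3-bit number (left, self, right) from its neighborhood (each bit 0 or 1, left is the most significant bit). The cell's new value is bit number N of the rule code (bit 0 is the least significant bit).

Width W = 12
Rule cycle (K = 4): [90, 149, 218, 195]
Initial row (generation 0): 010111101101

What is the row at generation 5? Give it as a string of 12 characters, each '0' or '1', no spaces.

Answer: 101100010111

Derivation:
Gen 0: 010111101101
Gen 1 (rule 90): 100100101100
Gen 2 (rule 149): 110110100011
Gen 3 (rule 218): 110110010111
Gen 4 (rule 195): 010010100011
Gen 5 (rule 90): 101100010111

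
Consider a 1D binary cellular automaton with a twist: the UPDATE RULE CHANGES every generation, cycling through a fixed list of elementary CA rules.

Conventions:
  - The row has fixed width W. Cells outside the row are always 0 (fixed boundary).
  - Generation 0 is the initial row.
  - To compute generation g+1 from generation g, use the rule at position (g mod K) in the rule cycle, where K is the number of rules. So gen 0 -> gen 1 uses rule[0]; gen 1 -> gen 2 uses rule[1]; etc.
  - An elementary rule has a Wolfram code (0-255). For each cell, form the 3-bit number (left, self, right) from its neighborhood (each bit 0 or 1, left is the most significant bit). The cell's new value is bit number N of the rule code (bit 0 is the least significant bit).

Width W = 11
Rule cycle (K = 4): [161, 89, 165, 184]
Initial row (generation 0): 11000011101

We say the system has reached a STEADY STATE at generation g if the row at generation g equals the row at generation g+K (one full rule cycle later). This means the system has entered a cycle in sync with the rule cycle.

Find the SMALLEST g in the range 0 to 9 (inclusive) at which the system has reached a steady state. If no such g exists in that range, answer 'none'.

Gen 0: 11000011101
Gen 1 (rule 161): 00011001010
Gen 2 (rule 89): 11011100001
Gen 3 (rule 165): 00101001101
Gen 4 (rule 184): 00010101010
Gen 5 (rule 161): 11001010100
Gen 6 (rule 89): 11100000011
Gen 7 (rule 165): 01001111000
Gen 8 (rule 184): 00101110100
Gen 9 (rule 161): 10010101001
Gen 10 (rule 89): 01000000100
Gen 11 (rule 165): 01011110101
Gen 12 (rule 184): 00111101010
Gen 13 (rule 161): 10011010100

Answer: none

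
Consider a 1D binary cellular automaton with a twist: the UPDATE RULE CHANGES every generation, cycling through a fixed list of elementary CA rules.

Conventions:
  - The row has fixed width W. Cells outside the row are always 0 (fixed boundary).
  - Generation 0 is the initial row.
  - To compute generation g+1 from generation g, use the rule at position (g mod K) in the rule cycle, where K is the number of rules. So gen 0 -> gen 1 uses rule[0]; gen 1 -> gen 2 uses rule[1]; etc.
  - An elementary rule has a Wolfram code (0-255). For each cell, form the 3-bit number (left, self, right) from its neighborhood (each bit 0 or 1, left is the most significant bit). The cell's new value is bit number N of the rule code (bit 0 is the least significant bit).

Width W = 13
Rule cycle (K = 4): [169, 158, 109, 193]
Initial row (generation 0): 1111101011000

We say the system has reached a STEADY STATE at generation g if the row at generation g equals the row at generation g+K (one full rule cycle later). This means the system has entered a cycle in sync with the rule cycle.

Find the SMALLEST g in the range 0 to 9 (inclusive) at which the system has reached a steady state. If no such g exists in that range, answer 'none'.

Answer: none

Derivation:
Gen 0: 1111101011000
Gen 1 (rule 169): 1111010110011
Gen 2 (rule 158): 1110010101110
Gen 3 (rule 109): 1010011111010
Gen 4 (rule 193): 0000001111000
Gen 5 (rule 169): 1111101110011
Gen 6 (rule 158): 1111001101110
Gen 7 (rule 109): 1001001111010
Gen 8 (rule 193): 0000000111000
Gen 9 (rule 169): 1111110110011
Gen 10 (rule 158): 1111100101110
Gen 11 (rule 109): 1000100111010
Gen 12 (rule 193): 0010000011000
Gen 13 (rule 169): 1000111010011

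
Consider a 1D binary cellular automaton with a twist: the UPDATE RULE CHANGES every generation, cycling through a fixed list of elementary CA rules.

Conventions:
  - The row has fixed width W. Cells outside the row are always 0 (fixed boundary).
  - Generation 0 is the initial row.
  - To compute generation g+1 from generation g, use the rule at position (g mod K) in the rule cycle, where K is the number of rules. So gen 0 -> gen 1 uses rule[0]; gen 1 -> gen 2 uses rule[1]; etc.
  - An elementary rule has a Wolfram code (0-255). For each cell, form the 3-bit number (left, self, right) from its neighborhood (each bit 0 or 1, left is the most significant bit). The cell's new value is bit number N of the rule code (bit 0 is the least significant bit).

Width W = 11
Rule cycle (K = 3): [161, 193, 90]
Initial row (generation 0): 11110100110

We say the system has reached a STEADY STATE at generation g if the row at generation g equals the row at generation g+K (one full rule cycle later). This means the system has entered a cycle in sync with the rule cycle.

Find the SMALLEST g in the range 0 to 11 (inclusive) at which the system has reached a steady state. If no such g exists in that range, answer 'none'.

Answer: none

Derivation:
Gen 0: 11110100110
Gen 1 (rule 161): 01101000000
Gen 2 (rule 193): 00100011111
Gen 3 (rule 90): 01010110001
Gen 4 (rule 161): 00101000100
Gen 5 (rule 193): 10000010001
Gen 6 (rule 90): 01000101010
Gen 7 (rule 161): 00010010100
Gen 8 (rule 193): 11000000001
Gen 9 (rule 90): 11100000010
Gen 10 (rule 161): 01001111000
Gen 11 (rule 193): 00000111011
Gen 12 (rule 90): 00001101011
Gen 13 (rule 161): 11100010100
Gen 14 (rule 193): 01101000001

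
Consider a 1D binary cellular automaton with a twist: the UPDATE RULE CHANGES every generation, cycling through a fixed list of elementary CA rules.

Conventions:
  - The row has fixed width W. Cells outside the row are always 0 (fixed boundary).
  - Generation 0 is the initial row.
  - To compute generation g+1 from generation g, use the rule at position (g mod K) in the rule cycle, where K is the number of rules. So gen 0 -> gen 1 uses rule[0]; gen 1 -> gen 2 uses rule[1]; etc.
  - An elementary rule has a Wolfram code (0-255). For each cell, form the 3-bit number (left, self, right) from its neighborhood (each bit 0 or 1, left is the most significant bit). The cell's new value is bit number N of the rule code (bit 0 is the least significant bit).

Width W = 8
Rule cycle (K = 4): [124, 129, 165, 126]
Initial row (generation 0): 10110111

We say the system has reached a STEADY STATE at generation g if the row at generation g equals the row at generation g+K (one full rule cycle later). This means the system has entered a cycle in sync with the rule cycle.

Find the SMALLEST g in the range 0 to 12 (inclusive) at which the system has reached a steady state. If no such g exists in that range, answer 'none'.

Answer: 8

Derivation:
Gen 0: 10110111
Gen 1 (rule 124): 11111101
Gen 2 (rule 129): 01111000
Gen 3 (rule 165): 00110011
Gen 4 (rule 126): 01111111
Gen 5 (rule 124): 01000001
Gen 6 (rule 129): 00011100
Gen 7 (rule 165): 11001001
Gen 8 (rule 126): 11111111
Gen 9 (rule 124): 10000001
Gen 10 (rule 129): 00111100
Gen 11 (rule 165): 10011001
Gen 12 (rule 126): 11111111
Gen 13 (rule 124): 10000001
Gen 14 (rule 129): 00111100
Gen 15 (rule 165): 10011001
Gen 16 (rule 126): 11111111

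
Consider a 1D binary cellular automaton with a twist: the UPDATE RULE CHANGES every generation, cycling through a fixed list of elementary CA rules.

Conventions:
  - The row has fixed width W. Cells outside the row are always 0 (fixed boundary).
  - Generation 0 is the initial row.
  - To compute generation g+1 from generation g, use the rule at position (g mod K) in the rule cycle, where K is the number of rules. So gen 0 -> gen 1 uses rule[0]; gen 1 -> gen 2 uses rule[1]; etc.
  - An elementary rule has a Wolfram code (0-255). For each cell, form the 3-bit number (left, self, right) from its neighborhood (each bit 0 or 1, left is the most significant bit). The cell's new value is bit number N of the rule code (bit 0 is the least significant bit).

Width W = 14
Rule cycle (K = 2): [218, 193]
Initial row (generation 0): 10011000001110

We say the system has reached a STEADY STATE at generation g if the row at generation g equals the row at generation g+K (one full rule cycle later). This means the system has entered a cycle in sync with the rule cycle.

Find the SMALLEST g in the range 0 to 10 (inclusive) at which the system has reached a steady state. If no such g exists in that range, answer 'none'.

Answer: 7

Derivation:
Gen 0: 10011000001110
Gen 1 (rule 218): 01111100011111
Gen 2 (rule 193): 00111101001111
Gen 3 (rule 218): 01111100111111
Gen 4 (rule 193): 00111100011111
Gen 5 (rule 218): 01111110111111
Gen 6 (rule 193): 00111110011111
Gen 7 (rule 218): 01111111111111
Gen 8 (rule 193): 00111111111111
Gen 9 (rule 218): 01111111111111
Gen 10 (rule 193): 00111111111111
Gen 11 (rule 218): 01111111111111
Gen 12 (rule 193): 00111111111111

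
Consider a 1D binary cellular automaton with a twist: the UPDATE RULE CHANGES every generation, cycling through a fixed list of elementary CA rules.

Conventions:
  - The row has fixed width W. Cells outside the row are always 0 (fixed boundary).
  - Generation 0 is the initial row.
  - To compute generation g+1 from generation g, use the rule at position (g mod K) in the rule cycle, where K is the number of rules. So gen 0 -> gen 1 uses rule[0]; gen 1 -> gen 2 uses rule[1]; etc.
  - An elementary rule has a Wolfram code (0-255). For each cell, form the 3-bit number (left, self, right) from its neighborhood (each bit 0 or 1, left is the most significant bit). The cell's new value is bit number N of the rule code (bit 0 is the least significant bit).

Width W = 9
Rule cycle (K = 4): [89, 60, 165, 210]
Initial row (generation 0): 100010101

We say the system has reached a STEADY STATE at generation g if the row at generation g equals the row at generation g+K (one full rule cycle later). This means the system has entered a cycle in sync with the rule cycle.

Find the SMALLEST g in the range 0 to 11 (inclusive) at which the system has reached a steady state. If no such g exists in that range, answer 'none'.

Gen 0: 100010101
Gen 1 (rule 89): 011000000
Gen 2 (rule 60): 010100000
Gen 3 (rule 165): 011101111
Gen 4 (rule 210): 101100111
Gen 5 (rule 89): 001110101
Gen 6 (rule 60): 001001111
Gen 7 (rule 165): 101000110
Gen 8 (rule 210): 000101011
Gen 9 (rule 89): 110000011
Gen 10 (rule 60): 101000010
Gen 11 (rule 165): 111011010
Gen 12 (rule 210): 011001001
Gen 13 (rule 89): 011100100
Gen 14 (rule 60): 010010110
Gen 15 (rule 165): 010011000

Answer: none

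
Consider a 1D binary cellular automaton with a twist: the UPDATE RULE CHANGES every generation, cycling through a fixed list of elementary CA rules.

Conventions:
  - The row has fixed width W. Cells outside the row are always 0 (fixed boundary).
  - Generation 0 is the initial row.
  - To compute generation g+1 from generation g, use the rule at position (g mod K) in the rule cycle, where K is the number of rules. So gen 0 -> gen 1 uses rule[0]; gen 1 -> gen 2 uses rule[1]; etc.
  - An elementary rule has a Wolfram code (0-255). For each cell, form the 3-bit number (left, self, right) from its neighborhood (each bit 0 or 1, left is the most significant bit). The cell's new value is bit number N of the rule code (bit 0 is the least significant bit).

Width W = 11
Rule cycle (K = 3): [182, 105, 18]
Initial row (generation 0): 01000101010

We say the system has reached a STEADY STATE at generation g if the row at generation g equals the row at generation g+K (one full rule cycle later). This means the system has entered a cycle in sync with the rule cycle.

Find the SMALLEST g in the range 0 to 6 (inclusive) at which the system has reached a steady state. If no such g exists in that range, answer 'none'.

Answer: 6

Derivation:
Gen 0: 01000101010
Gen 1 (rule 182): 11101111111
Gen 2 (rule 105): 10111000001
Gen 3 (rule 18): 00000100010
Gen 4 (rule 182): 00001110111
Gen 5 (rule 105): 11101011101
Gen 6 (rule 18): 00000000000
Gen 7 (rule 182): 00000000000
Gen 8 (rule 105): 11111111111
Gen 9 (rule 18): 00000000000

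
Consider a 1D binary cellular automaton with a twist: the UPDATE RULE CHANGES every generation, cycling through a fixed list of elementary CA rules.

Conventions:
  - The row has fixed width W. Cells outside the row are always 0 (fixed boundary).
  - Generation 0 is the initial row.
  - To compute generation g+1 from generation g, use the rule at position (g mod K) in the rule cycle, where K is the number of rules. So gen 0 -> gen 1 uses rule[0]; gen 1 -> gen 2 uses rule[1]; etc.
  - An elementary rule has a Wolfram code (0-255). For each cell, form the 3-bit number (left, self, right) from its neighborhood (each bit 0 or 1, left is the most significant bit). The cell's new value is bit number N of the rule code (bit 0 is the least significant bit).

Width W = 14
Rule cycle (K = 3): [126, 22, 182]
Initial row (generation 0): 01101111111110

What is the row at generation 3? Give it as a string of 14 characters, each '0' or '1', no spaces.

Gen 0: 01101111111110
Gen 1 (rule 126): 11111000000011
Gen 2 (rule 22): 00000100000100
Gen 3 (rule 182): 00001110001110

Answer: 00001110001110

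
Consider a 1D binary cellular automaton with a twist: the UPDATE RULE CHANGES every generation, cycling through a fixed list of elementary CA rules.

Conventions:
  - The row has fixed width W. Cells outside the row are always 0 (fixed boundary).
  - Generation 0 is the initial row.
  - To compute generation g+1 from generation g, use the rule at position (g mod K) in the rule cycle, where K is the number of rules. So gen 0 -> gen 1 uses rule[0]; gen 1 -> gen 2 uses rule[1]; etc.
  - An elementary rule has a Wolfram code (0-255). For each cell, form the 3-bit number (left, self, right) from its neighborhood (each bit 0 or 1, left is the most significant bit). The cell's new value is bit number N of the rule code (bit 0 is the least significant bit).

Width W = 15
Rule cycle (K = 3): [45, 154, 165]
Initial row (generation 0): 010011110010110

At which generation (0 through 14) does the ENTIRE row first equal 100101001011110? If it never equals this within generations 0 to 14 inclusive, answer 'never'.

Gen 0: 010011110010110
Gen 1 (rule 45): 010010000011100
Gen 2 (rule 154): 101101000111010
Gen 3 (rule 165): 110011010010110
Gen 4 (rule 45): 100010110011100
Gen 5 (rule 154): 010100101111010
Gen 6 (rule 165): 011100110110110
Gen 7 (rule 45): 010000101101100
Gen 8 (rule 154): 101001001001010
Gen 9 (rule 165): 111001001001110
Gen 10 (rule 45): 100001001001000
Gen 11 (rule 154): 010010110110100
Gen 12 (rule 165): 010011001001101
Gen 13 (rule 45): 010010001001011
Gen 14 (rule 154): 101101010110010

Answer: never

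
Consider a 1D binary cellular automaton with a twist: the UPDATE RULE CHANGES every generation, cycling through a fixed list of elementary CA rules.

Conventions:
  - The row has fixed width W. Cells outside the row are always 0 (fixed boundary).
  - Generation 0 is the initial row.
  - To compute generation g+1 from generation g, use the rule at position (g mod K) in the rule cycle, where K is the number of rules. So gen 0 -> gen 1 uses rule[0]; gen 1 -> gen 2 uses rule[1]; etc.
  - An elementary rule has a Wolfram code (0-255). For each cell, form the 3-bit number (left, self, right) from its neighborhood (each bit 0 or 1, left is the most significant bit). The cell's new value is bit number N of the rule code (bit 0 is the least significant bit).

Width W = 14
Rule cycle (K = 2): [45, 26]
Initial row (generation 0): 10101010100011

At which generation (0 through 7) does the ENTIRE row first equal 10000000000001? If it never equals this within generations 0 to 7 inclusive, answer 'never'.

Gen 0: 10101010100011
Gen 1 (rule 45): 11111111101010
Gen 2 (rule 26): 10000000000001
Gen 3 (rule 45): 10111111111101
Gen 4 (rule 26): 00100000000000
Gen 5 (rule 45): 10101111111111
Gen 6 (rule 26): 00001000000000
Gen 7 (rule 45): 11101011111111

Answer: 2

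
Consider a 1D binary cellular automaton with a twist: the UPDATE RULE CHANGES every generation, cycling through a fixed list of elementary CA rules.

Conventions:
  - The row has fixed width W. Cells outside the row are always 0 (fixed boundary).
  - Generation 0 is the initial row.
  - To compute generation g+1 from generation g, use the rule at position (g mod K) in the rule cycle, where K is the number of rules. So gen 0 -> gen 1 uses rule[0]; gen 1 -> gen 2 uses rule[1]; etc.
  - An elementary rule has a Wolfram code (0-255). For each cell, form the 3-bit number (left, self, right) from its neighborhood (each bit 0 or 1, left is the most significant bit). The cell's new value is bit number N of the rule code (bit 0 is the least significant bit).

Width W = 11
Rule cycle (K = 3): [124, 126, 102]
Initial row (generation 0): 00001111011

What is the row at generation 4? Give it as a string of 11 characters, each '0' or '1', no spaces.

Answer: 00110001111

Derivation:
Gen 0: 00001111011
Gen 1 (rule 124): 00001001111
Gen 2 (rule 126): 00011111001
Gen 3 (rule 102): 00100001011
Gen 4 (rule 124): 00110001111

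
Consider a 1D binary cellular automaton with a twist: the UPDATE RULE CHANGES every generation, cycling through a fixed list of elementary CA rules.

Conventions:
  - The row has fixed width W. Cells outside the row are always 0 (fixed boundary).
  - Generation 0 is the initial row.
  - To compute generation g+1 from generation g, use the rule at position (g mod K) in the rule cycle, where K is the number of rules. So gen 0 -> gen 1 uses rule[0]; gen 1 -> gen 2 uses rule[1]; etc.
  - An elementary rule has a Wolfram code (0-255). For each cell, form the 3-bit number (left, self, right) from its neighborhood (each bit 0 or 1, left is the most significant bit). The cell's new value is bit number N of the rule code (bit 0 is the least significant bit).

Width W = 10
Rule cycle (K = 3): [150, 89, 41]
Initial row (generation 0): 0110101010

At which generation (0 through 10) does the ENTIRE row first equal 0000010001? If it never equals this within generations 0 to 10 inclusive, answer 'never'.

Gen 0: 0110101010
Gen 1 (rule 150): 1000101011
Gen 2 (rule 89): 0110000011
Gen 3 (rule 41): 0100111010
Gen 4 (rule 150): 1111010011
Gen 5 (rule 89): 1001001011
Gen 6 (rule 41): 0000000110
Gen 7 (rule 150): 0000001001
Gen 8 (rule 89): 1111100100
Gen 9 (rule 41): 1000000001
Gen 10 (rule 150): 1100000011

Answer: never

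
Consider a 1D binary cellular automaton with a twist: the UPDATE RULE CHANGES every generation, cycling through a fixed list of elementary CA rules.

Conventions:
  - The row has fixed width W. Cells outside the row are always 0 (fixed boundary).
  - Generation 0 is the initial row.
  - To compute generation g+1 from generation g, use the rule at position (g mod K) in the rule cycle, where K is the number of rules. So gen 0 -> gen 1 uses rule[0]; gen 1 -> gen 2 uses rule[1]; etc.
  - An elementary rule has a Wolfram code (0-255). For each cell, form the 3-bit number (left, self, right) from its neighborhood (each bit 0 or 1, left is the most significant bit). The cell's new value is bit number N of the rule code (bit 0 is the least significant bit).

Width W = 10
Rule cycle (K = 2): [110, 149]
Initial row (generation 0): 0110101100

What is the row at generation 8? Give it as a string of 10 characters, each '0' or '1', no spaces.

Gen 0: 0110101100
Gen 1 (rule 110): 1111111100
Gen 2 (rule 149): 0111111011
Gen 3 (rule 110): 1100001111
Gen 4 (rule 149): 0011100110
Gen 5 (rule 110): 0110101110
Gen 6 (rule 149): 0000100101
Gen 7 (rule 110): 0001101111
Gen 8 (rule 149): 1100000110

Answer: 1100000110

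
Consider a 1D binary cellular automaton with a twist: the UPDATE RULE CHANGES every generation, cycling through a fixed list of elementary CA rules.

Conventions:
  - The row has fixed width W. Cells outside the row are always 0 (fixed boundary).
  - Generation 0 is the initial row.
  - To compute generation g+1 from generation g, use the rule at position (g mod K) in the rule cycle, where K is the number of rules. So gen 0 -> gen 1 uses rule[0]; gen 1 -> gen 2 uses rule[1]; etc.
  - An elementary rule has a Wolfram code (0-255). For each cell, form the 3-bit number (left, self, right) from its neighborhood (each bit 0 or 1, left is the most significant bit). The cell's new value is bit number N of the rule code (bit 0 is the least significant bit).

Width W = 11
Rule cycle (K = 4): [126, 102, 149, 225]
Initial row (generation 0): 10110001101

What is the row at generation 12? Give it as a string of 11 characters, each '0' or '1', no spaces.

Answer: 00110111101

Derivation:
Gen 0: 10110001101
Gen 1 (rule 126): 11111011111
Gen 2 (rule 102): 00001100001
Gen 3 (rule 149): 11100011101
Gen 4 (rule 225): 01101001110
Gen 5 (rule 126): 11111111011
Gen 6 (rule 102): 00000001101
Gen 7 (rule 149): 11111100001
Gen 8 (rule 225): 01111101100
Gen 9 (rule 126): 11000111110
Gen 10 (rule 102): 01001000010
Gen 11 (rule 149): 01101111011
Gen 12 (rule 225): 00110111101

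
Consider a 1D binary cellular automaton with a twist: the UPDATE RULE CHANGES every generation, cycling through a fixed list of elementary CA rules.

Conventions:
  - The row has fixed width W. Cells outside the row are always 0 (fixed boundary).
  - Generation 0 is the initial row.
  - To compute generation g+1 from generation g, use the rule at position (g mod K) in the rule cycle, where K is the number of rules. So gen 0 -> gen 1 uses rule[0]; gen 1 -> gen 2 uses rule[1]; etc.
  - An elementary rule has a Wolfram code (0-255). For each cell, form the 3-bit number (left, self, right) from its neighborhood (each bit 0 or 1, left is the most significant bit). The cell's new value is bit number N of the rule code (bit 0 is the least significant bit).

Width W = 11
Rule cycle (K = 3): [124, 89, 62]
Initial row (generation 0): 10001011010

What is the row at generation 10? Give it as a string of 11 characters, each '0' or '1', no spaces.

Answer: 11100100001

Derivation:
Gen 0: 10001011010
Gen 1 (rule 124): 11001111111
Gen 2 (rule 89): 11101000001
Gen 3 (rule 62): 10011100011
Gen 4 (rule 124): 11010110011
Gen 5 (rule 89): 11000111011
Gen 6 (rule 62): 10101100110
Gen 7 (rule 124): 11111110111
Gen 8 (rule 89): 10000010101
Gen 9 (rule 62): 11000111111
Gen 10 (rule 124): 11100100001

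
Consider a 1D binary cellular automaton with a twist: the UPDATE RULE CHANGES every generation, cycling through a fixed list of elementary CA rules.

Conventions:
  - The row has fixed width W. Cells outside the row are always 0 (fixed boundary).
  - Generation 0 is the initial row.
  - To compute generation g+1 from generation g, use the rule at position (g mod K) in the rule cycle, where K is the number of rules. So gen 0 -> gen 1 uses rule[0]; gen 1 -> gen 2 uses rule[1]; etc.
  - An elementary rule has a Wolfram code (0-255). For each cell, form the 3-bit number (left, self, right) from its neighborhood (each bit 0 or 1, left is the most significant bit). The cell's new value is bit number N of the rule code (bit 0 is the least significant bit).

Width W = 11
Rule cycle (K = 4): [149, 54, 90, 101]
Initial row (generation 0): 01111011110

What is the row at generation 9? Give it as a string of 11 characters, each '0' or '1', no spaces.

Gen 0: 01111011110
Gen 1 (rule 149): 00110001101
Gen 2 (rule 54): 01001010011
Gen 3 (rule 90): 10110001111
Gen 4 (rule 101): 11010100001
Gen 5 (rule 149): 00010111101
Gen 6 (rule 54): 00111000011
Gen 7 (rule 90): 01101100111
Gen 8 (rule 101): 00110100001
Gen 9 (rule 149): 10000111101

Answer: 10000111101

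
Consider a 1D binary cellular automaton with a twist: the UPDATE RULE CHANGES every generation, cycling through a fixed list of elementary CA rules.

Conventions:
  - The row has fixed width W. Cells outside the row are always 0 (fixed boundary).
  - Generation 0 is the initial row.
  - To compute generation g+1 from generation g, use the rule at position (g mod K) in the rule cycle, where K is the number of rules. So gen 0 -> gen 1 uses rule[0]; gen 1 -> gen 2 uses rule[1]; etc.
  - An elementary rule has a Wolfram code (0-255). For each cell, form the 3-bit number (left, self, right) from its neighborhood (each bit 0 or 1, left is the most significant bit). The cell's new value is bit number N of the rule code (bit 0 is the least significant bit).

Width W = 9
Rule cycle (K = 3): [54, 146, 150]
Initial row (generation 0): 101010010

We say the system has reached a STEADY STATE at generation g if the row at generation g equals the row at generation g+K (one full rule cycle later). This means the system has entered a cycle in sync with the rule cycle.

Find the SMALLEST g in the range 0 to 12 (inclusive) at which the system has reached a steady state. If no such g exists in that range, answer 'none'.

Answer: 10

Derivation:
Gen 0: 101010010
Gen 1 (rule 54): 111111111
Gen 2 (rule 146): 011111110
Gen 3 (rule 150): 101111101
Gen 4 (rule 54): 110000011
Gen 5 (rule 146): 001000100
Gen 6 (rule 150): 011101110
Gen 7 (rule 54): 100010001
Gen 8 (rule 146): 010101010
Gen 9 (rule 150): 110101011
Gen 10 (rule 54): 001111100
Gen 11 (rule 146): 010111010
Gen 12 (rule 150): 110010011
Gen 13 (rule 54): 001111100
Gen 14 (rule 146): 010111010
Gen 15 (rule 150): 110010011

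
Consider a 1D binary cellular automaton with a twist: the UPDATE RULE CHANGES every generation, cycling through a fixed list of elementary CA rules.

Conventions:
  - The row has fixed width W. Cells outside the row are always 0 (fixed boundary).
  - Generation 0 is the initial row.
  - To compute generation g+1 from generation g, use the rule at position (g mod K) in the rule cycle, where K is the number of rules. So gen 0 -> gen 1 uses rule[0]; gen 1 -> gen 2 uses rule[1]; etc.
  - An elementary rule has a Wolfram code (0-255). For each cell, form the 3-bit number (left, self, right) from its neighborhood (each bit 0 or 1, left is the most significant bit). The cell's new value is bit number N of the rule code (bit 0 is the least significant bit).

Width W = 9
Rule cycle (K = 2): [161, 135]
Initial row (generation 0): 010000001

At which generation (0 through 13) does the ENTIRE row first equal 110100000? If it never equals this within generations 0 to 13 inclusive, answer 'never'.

Answer: never

Derivation:
Gen 0: 010000001
Gen 1 (rule 161): 000111100
Gen 2 (rule 135): 111011001
Gen 3 (rule 161): 010100000
Gen 4 (rule 135): 110101111
Gen 5 (rule 161): 001010110
Gen 6 (rule 135): 111010000
Gen 7 (rule 161): 010100111
Gen 8 (rule 135): 110101010
Gen 9 (rule 161): 001010100
Gen 10 (rule 135): 111010101
Gen 11 (rule 161): 010101010
Gen 12 (rule 135): 110101010
Gen 13 (rule 161): 001010100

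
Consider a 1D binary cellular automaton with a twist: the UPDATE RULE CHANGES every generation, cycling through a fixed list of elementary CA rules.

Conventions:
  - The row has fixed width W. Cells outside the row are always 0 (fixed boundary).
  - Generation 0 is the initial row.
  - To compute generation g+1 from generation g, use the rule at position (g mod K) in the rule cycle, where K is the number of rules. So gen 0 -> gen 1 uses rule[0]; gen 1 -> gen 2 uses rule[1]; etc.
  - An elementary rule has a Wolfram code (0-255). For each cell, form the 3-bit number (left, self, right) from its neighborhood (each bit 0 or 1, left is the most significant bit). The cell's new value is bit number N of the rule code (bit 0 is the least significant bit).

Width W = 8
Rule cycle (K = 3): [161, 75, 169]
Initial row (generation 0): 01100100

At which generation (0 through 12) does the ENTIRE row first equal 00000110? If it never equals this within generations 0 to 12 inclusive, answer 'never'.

Gen 0: 01100100
Gen 1 (rule 161): 00000001
Gen 2 (rule 75): 11111110
Gen 3 (rule 169): 11111100
Gen 4 (rule 161): 01111001
Gen 5 (rule 75): 11001010
Gen 6 (rule 169): 10000100
Gen 7 (rule 161): 00110001
Gen 8 (rule 75): 11110110
Gen 9 (rule 169): 11101100
Gen 10 (rule 161): 01010001
Gen 11 (rule 75): 10000110
Gen 12 (rule 169): 00110100

Answer: never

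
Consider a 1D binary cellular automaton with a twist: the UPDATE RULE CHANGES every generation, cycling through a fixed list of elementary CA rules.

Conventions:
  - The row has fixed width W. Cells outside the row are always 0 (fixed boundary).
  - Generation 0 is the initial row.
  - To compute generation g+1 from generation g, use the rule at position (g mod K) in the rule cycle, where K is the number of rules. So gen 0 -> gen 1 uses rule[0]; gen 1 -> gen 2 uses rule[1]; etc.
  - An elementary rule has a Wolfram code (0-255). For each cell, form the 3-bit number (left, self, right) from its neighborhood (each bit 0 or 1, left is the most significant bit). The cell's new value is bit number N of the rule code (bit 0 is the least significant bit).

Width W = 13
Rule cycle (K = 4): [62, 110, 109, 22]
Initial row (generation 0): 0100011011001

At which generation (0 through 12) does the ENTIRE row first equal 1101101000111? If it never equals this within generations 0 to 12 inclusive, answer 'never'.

Answer: never

Derivation:
Gen 0: 0100011011001
Gen 1 (rule 62): 1110110110111
Gen 2 (rule 110): 1011111111101
Gen 3 (rule 109): 1110000000111
Gen 4 (rule 22): 0001000001000
Gen 5 (rule 62): 0011100011100
Gen 6 (rule 110): 0110100110100
Gen 7 (rule 109): 0111100111101
Gen 8 (rule 22): 1000011000001
Gen 9 (rule 62): 1100110100011
Gen 10 (rule 110): 1101111100111
Gen 11 (rule 109): 1111000100101
Gen 12 (rule 22): 0000101111101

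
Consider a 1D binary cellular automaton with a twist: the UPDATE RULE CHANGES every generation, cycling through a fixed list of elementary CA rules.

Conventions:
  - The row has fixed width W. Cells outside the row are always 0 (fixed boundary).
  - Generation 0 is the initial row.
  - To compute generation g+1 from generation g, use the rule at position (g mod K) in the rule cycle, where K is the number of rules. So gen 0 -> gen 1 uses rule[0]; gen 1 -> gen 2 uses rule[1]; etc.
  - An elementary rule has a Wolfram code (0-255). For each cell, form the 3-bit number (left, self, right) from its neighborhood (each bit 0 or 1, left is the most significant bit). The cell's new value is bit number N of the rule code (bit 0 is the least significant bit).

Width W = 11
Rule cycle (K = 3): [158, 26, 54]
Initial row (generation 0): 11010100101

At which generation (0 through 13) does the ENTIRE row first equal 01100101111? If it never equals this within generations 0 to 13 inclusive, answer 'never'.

Gen 0: 11010100101
Gen 1 (rule 158): 10010111101
Gen 2 (rule 26): 01100100000
Gen 3 (rule 54): 10011110000
Gen 4 (rule 158): 11111101000
Gen 5 (rule 26): 10000000100
Gen 6 (rule 54): 11000001110
Gen 7 (rule 158): 10100011101
Gen 8 (rule 26): 00010110000
Gen 9 (rule 54): 00111001000
Gen 10 (rule 158): 01110111100
Gen 11 (rule 26): 11000100010
Gen 12 (rule 54): 00101110111
Gen 13 (rule 158): 01101100110

Answer: never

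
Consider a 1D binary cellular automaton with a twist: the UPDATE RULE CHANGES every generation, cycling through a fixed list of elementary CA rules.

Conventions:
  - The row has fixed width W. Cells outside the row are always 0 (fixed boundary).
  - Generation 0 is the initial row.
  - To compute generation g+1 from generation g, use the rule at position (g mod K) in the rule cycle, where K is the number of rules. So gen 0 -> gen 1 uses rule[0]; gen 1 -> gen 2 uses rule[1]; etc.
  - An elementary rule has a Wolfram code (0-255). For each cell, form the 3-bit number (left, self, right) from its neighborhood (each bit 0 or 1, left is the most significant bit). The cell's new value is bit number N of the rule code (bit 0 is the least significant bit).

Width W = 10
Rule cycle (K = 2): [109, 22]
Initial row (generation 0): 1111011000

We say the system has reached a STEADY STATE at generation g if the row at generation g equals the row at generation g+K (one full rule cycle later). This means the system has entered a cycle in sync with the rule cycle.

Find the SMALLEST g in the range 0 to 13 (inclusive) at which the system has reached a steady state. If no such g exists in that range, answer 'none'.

Answer: 6

Derivation:
Gen 0: 1111011000
Gen 1 (rule 109): 1001111011
Gen 2 (rule 22): 1110000000
Gen 3 (rule 109): 1010111111
Gen 4 (rule 22): 1010000000
Gen 5 (rule 109): 1110111111
Gen 6 (rule 22): 0000000000
Gen 7 (rule 109): 1111111111
Gen 8 (rule 22): 0000000000
Gen 9 (rule 109): 1111111111
Gen 10 (rule 22): 0000000000
Gen 11 (rule 109): 1111111111
Gen 12 (rule 22): 0000000000
Gen 13 (rule 109): 1111111111
Gen 14 (rule 22): 0000000000
Gen 15 (rule 109): 1111111111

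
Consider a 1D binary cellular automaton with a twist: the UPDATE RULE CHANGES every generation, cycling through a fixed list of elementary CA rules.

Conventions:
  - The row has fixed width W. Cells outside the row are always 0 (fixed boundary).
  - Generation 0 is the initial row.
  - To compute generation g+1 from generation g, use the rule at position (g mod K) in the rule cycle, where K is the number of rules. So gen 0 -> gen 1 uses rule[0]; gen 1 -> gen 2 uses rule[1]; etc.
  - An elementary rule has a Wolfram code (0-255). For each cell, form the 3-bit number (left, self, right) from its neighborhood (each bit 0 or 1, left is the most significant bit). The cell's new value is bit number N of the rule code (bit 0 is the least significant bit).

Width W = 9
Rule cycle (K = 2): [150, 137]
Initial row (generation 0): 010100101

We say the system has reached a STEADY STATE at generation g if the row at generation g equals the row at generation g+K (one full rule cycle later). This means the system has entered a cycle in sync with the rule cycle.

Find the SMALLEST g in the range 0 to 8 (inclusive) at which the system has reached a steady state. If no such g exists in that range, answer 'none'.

Answer: none

Derivation:
Gen 0: 010100101
Gen 1 (rule 150): 110111101
Gen 2 (rule 137): 100111000
Gen 3 (rule 150): 111010100
Gen 4 (rule 137): 110000001
Gen 5 (rule 150): 001000011
Gen 6 (rule 137): 100011010
Gen 7 (rule 150): 110100011
Gen 8 (rule 137): 100001010
Gen 9 (rule 150): 110011011
Gen 10 (rule 137): 100010010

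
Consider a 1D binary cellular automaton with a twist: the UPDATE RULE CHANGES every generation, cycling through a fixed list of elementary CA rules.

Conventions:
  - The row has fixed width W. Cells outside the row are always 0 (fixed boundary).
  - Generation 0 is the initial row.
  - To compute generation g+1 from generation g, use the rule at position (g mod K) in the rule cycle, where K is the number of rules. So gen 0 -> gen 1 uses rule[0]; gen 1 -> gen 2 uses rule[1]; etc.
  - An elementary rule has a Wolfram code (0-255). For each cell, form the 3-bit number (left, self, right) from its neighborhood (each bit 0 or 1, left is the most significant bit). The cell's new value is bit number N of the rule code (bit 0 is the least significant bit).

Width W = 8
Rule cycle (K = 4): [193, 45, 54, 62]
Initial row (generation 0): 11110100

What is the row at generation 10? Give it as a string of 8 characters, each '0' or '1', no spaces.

Gen 0: 11110100
Gen 1 (rule 193): 01110001
Gen 2 (rule 45): 01000101
Gen 3 (rule 54): 11101111
Gen 4 (rule 62): 10011000
Gen 5 (rule 193): 00001011
Gen 6 (rule 45): 11101110
Gen 7 (rule 54): 00010001
Gen 8 (rule 62): 00111011
Gen 9 (rule 193): 10011001
Gen 10 (rule 45): 10010001

Answer: 10010001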